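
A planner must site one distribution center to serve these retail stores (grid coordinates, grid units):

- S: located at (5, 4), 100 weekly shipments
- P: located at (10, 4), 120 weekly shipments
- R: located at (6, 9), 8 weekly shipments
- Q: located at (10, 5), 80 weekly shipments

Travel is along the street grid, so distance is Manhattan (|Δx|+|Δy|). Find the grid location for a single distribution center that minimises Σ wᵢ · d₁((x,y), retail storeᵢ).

(10, 4)

Manhattan distance separates: Σwᵢ(|x−xᵢ|+|y−yᵢ|) = Σwᵢ|x−xᵢ| + Σwᵢ|y−yᵢ|, so x and y are optimised independently as 1-D weighted medians.
Total weight W = 308; half = 154.
x-coordinate, sorted with cumulative weight:
  x=5 (S, w=100) cum 100
  x=6 (R, w=8) cum 108
  x=10 (P, w=120) cum 228  ← median
  x=10 (Q, w=80) cum 308
⇒ x* = 10
y-coordinate, sorted with cumulative weight:
  y=4 (S, w=100) cum 100
  y=4 (P, w=120) cum 220  ← median
  y=5 (Q, w=80) cum 300
  y=9 (R, w=8) cum 308
⇒ y* = 4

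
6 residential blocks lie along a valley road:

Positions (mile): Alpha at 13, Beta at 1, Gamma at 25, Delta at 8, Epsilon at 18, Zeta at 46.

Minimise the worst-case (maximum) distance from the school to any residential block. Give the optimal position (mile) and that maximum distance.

location 23.5, max distance 22.5

The 1-center on a line is the midpoint of the two extreme points: leftmost at 1, rightmost at 46.
Optimal location = (1 + 46)/2 = 23.5; maximum distance = (46 − 1)/2 = 22.5.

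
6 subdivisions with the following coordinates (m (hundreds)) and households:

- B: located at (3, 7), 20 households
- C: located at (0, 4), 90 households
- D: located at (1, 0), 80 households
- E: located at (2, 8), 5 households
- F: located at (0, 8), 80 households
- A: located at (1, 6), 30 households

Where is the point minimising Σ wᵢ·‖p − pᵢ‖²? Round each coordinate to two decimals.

The minimiser of Σwᵢ‖p−pᵢ‖² is the weighted centroid p* = (Σwᵢpᵢ)/(Σwᵢ).
Σwᵢ = 305.
Σwᵢxᵢ = 20·3 + 90·0 + 80·1 + 5·2 + 80·0 + 30·1 = 180.
Σwᵢyᵢ = 20·7 + 90·4 + 80·0 + 5·8 + 80·8 + 30·6 = 1360.
x* = 180/305 = 0.59, y* = 1360/305 = 4.46.

(0.59, 4.46)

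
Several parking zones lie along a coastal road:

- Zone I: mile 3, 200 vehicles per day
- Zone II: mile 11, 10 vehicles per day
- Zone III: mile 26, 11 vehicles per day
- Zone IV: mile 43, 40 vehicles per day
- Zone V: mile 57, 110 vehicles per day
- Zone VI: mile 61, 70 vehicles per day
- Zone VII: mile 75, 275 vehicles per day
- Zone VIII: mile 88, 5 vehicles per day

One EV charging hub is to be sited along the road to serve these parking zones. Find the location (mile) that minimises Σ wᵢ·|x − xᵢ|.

For a sum of weighted absolute distances on a line, the optimum is the weighted median (not the mean). Total weight W = 721; half-weight = 360.5.
Sort by position and accumulate weight:
  mile 3 (Zone I, w=200) → cum 200
  mile 11 (Zone II, w=10) → cum 210
  mile 26 (Zone III, w=11) → cum 221
  mile 43 (Zone IV, w=40) → cum 261
  mile 57 (Zone V, w=110) → cum 371  ≥ 360.5 → median here
  mile 61 (Zone VI, w=70) → cum 441
  mile 75 (Zone VII, w=275) → cum 716
  mile 88 (Zone VIII, w=5) → cum 721
Optimal location: mile 57.

x = 57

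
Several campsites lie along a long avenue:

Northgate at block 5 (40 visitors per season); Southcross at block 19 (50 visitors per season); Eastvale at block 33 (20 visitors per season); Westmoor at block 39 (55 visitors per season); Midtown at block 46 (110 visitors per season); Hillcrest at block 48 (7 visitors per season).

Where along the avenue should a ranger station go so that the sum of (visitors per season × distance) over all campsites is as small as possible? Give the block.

x = 39

For a sum of weighted absolute distances on a line, the optimum is the weighted median (not the mean). Total weight W = 282; half-weight = 141.
Sort by position and accumulate weight:
  block 5 (Northgate, w=40) → cum 40
  block 19 (Southcross, w=50) → cum 90
  block 33 (Eastvale, w=20) → cum 110
  block 39 (Westmoor, w=55) → cum 165  ≥ 141 → median here
  block 46 (Midtown, w=110) → cum 275
  block 48 (Hillcrest, w=7) → cum 282
Optimal location: block 39.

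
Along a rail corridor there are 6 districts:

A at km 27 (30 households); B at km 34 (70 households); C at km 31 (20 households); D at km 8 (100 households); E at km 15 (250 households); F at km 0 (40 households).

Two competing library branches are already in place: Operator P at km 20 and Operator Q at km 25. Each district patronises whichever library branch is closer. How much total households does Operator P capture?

390

The indifferent point is the midpoint (20+25)/2 = 22.5; districts left of it (closer to Operator P at 20) go to Operator P, those right go to Operator Q.
  F at 0 (w=40) → Operator P
  D at 8 (w=100) → Operator P
  E at 15 (w=250) → Operator P
  A at 27 (w=30) → Operator Q
  C at 31 (w=20) → Operator Q
  B at 34 (w=70) → Operator Q
Operator P captures 390; Operator Q captures 120.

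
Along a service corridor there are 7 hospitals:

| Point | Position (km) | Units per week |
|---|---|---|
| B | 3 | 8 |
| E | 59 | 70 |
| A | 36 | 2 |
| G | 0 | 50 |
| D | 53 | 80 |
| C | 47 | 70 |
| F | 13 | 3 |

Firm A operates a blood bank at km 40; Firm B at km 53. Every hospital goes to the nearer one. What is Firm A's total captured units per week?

63

The indifferent point is the midpoint (40+53)/2 = 46.5; hospitals left of it (closer to Firm A at 40) go to Firm A, those right go to Firm B.
  G at 0 (w=50) → Firm A
  B at 3 (w=8) → Firm A
  F at 13 (w=3) → Firm A
  A at 36 (w=2) → Firm A
  C at 47 (w=70) → Firm B
  D at 53 (w=80) → Firm B
  E at 59 (w=70) → Firm B
Firm A captures 63; Firm B captures 220.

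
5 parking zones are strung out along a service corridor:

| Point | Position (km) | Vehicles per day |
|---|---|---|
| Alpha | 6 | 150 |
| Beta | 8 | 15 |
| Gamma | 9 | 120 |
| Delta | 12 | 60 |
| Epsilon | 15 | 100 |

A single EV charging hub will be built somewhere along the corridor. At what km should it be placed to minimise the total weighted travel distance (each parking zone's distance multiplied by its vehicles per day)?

For a sum of weighted absolute distances on a line, the optimum is the weighted median (not the mean). Total weight W = 445; half-weight = 222.5.
Sort by position and accumulate weight:
  km 6 (Alpha, w=150) → cum 150
  km 8 (Beta, w=15) → cum 165
  km 9 (Gamma, w=120) → cum 285  ≥ 222.5 → median here
  km 12 (Delta, w=60) → cum 345
  km 15 (Epsilon, w=100) → cum 445
Optimal location: km 9.

x = 9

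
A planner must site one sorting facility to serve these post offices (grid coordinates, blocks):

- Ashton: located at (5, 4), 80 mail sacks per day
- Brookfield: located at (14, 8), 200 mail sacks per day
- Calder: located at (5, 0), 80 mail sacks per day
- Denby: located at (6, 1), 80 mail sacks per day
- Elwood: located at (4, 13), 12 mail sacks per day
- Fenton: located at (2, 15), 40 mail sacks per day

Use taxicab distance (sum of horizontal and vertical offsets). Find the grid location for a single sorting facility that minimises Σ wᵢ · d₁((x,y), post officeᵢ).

Manhattan distance separates: Σwᵢ(|x−xᵢ|+|y−yᵢ|) = Σwᵢ|x−xᵢ| + Σwᵢ|y−yᵢ|, so x and y are optimised independently as 1-D weighted medians.
Total weight W = 492; half = 246.
x-coordinate, sorted with cumulative weight:
  x=2 (Fenton, w=40) cum 40
  x=4 (Elwood, w=12) cum 52
  x=5 (Ashton, w=80) cum 132
  x=5 (Calder, w=80) cum 212
  x=6 (Denby, w=80) cum 292  ← median
  x=14 (Brookfield, w=200) cum 492
⇒ x* = 6
y-coordinate, sorted with cumulative weight:
  y=0 (Calder, w=80) cum 80
  y=1 (Denby, w=80) cum 160
  y=4 (Ashton, w=80) cum 240
  y=8 (Brookfield, w=200) cum 440  ← median
  y=13 (Elwood, w=12) cum 452
  y=15 (Fenton, w=40) cum 492
⇒ y* = 8

(6, 8)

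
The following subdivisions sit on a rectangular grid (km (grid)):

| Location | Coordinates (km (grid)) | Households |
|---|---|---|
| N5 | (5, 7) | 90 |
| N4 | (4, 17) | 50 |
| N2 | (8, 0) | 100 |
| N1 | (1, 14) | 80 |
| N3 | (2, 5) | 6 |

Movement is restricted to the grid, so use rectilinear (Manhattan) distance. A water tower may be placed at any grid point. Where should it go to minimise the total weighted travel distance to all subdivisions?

(5, 7)

Manhattan distance separates: Σwᵢ(|x−xᵢ|+|y−yᵢ|) = Σwᵢ|x−xᵢ| + Σwᵢ|y−yᵢ|, so x and y are optimised independently as 1-D weighted medians.
Total weight W = 326; half = 163.
x-coordinate, sorted with cumulative weight:
  x=1 (N1, w=80) cum 80
  x=2 (N3, w=6) cum 86
  x=4 (N4, w=50) cum 136
  x=5 (N5, w=90) cum 226  ← median
  x=8 (N2, w=100) cum 326
⇒ x* = 5
y-coordinate, sorted with cumulative weight:
  y=0 (N2, w=100) cum 100
  y=5 (N3, w=6) cum 106
  y=7 (N5, w=90) cum 196  ← median
  y=14 (N1, w=80) cum 276
  y=17 (N4, w=50) cum 326
⇒ y* = 7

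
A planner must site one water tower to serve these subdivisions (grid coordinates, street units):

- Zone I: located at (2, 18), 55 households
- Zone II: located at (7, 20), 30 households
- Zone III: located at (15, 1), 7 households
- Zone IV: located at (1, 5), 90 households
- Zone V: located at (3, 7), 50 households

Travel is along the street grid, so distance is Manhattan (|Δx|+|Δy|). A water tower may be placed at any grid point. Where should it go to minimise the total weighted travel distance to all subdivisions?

(2, 7)

Manhattan distance separates: Σwᵢ(|x−xᵢ|+|y−yᵢ|) = Σwᵢ|x−xᵢ| + Σwᵢ|y−yᵢ|, so x and y are optimised independently as 1-D weighted medians.
Total weight W = 232; half = 116.
x-coordinate, sorted with cumulative weight:
  x=1 (Zone IV, w=90) cum 90
  x=2 (Zone I, w=55) cum 145  ← median
  x=3 (Zone V, w=50) cum 195
  x=7 (Zone II, w=30) cum 225
  x=15 (Zone III, w=7) cum 232
⇒ x* = 2
y-coordinate, sorted with cumulative weight:
  y=1 (Zone III, w=7) cum 7
  y=5 (Zone IV, w=90) cum 97
  y=7 (Zone V, w=50) cum 147  ← median
  y=18 (Zone I, w=55) cum 202
  y=20 (Zone II, w=30) cum 232
⇒ y* = 7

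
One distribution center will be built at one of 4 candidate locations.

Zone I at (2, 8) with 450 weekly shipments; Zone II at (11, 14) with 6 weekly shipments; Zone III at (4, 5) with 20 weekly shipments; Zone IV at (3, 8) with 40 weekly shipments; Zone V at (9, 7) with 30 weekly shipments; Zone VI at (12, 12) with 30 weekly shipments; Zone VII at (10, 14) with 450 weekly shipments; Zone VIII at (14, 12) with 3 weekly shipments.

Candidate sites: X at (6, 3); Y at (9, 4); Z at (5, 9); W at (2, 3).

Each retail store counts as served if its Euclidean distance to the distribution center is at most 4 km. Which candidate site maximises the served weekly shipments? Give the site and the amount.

Z, covering 490

Coverage radius r = 4 km; a point is covered iff (Δx)²+(Δy)² ≤ 4² = 16.
  X (6, 3): covers {Zone III} → 20
  Y (9, 4): covers {Zone V} → 30
  Z (5, 9): covers {Zone I, Zone IV} → 490
  W (2, 3): covers {Zone III} → 20
Maximum coverage at Z: 490 weekly shipments.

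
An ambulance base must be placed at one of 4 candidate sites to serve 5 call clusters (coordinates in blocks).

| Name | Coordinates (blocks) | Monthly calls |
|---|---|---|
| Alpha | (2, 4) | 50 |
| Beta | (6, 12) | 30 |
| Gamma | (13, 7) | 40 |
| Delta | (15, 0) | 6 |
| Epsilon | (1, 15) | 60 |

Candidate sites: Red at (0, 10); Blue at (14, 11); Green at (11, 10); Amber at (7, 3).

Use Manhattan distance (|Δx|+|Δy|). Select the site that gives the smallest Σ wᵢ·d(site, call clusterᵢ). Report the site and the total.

Red, total 1790 blocks

Total weighted distance at each candidate:
  Red (0, 10): total = 1790
  Blue (14, 11): total = 2512
  Green (11, 10): total = 2144
  Amber (7, 3): total = 2146
Minimum is at Red with total 1790 blocks.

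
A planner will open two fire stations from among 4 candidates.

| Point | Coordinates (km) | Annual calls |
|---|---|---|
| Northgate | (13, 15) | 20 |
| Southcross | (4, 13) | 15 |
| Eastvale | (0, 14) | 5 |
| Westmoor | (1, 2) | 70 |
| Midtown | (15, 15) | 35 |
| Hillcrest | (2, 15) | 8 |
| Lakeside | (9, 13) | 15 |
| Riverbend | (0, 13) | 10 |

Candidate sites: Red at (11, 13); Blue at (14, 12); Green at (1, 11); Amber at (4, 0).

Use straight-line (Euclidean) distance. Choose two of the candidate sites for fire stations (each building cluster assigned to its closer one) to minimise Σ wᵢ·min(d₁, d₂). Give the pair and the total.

Evaluate every pair (each demand assigned to the nearer of the two):
  {Red, Amber}: total = 839.5
  {Blue, Amber}: total = 959.2
  {Red, Green}: total = 998.3
  {Blue, Green}: total = 1005.7
  {Green, Amber}: total = 1263.9
  {Red, Blue}: total = 1581.9
Best pair: {Red, Amber} with total 839.5.

{Red, Amber}, total 839.5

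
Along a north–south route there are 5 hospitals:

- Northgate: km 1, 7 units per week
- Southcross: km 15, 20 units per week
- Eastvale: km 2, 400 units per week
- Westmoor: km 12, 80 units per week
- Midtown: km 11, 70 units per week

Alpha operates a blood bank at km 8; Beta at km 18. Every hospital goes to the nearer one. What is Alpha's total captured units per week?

557

The indifferent point is the midpoint (8+18)/2 = 13; hospitals left of it (closer to Alpha at 8) go to Alpha, those right go to Beta.
  Northgate at 1 (w=7) → Alpha
  Eastvale at 2 (w=400) → Alpha
  Midtown at 11 (w=70) → Alpha
  Westmoor at 12 (w=80) → Alpha
  Southcross at 15 (w=20) → Beta
Alpha captures 557; Beta captures 20.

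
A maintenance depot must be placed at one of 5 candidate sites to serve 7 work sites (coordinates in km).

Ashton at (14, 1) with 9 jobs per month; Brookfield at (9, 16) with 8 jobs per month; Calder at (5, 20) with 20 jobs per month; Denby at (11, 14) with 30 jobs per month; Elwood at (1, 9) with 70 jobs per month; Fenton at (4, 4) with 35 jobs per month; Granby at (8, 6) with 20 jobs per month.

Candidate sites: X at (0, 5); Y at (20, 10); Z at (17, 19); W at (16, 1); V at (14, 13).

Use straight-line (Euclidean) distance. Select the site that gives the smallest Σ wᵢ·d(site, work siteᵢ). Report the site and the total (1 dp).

Total weighted distance at each candidate:
  X (0, 5): total = 1581.5
  Y (20, 10): total = 3036.5
  Z (17, 19): total = 3039.4
  W (16, 1): total = 2819.0
  V (14, 13): total = 2084.9
Minimum is at X with total 1581.5 km.

X, total 1581.5 km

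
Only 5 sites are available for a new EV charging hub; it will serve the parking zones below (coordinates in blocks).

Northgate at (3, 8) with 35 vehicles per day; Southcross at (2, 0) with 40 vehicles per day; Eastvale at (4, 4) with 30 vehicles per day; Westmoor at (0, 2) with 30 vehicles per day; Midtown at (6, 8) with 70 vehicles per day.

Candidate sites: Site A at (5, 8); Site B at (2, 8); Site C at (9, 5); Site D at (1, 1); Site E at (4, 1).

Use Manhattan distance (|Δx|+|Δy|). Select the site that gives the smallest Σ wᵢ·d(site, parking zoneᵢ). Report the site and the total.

Site B, total 1055 blocks

Total weighted distance at each candidate:
  Site A (5, 8): total = 1060
  Site B (2, 8): total = 1055
  Site C (9, 5): total = 1755
  Site D (1, 1): total = 1475
  Site E (4, 1): total = 1270
Minimum is at Site B with total 1055 blocks.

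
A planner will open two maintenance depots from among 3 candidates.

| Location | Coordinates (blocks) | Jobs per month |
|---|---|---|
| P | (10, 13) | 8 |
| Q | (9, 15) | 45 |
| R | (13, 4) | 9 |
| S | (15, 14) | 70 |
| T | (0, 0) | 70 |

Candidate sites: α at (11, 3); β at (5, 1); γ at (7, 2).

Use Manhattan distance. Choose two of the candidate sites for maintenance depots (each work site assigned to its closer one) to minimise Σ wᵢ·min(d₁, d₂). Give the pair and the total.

Evaluate every pair (each demand assigned to the nearer of the two):
  {α, β}: total = 2215
  {α, γ}: total = 2425
  {β, γ}: total = 2679
Best pair: {α, β} with total 2215.

{α, β}, total 2215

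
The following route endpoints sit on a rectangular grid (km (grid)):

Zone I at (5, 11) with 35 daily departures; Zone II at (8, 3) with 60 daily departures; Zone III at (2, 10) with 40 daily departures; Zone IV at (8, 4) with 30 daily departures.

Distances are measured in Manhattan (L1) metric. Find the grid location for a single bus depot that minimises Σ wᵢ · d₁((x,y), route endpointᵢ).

Manhattan distance separates: Σwᵢ(|x−xᵢ|+|y−yᵢ|) = Σwᵢ|x−xᵢ| + Σwᵢ|y−yᵢ|, so x and y are optimised independently as 1-D weighted medians.
Total weight W = 165; half = 82.5.
x-coordinate, sorted with cumulative weight:
  x=2 (Zone III, w=40) cum 40
  x=5 (Zone I, w=35) cum 75
  x=8 (Zone II, w=60) cum 135  ← median
  x=8 (Zone IV, w=30) cum 165
⇒ x* = 8
y-coordinate, sorted with cumulative weight:
  y=3 (Zone II, w=60) cum 60
  y=4 (Zone IV, w=30) cum 90  ← median
  y=10 (Zone III, w=40) cum 130
  y=11 (Zone I, w=35) cum 165
⇒ y* = 4

(8, 4)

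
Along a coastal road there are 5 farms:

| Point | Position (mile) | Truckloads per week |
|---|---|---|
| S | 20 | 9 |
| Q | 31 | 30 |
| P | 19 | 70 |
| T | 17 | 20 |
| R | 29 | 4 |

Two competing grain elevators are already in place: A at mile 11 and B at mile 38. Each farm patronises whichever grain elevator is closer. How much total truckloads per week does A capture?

The indifferent point is the midpoint (11+38)/2 = 24.5; farms left of it (closer to A at 11) go to A, those right go to B.
  T at 17 (w=20) → A
  P at 19 (w=70) → A
  S at 20 (w=9) → A
  R at 29 (w=4) → B
  Q at 31 (w=30) → B
A captures 99; B captures 34.

99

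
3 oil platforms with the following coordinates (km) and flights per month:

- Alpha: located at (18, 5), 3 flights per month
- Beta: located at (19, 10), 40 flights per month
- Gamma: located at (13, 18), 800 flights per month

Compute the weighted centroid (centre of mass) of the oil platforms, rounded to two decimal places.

(13.30, 17.57)

The minimiser of Σwᵢ‖p−pᵢ‖² is the weighted centroid p* = (Σwᵢpᵢ)/(Σwᵢ).
Σwᵢ = 843.
Σwᵢxᵢ = 3·18 + 40·19 + 800·13 = 11214.
Σwᵢyᵢ = 3·5 + 40·10 + 800·18 = 14815.
x* = 11214/843 = 13.30, y* = 14815/843 = 17.57.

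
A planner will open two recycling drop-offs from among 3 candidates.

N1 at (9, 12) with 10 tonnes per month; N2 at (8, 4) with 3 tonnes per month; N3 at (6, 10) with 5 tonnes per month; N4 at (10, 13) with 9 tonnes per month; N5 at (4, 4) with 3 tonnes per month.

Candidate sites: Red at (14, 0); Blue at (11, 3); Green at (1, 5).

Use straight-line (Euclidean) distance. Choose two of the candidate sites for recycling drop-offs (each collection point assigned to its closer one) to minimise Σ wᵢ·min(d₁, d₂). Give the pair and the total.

Evaluate every pair (each demand assigned to the nearer of the two):
  {Blue, Green}: total = 237.0
  {Red, Blue}: total = 256.4
  {Red, Green}: total = 280.7
Best pair: {Blue, Green} with total 237.0.

{Blue, Green}, total 237.0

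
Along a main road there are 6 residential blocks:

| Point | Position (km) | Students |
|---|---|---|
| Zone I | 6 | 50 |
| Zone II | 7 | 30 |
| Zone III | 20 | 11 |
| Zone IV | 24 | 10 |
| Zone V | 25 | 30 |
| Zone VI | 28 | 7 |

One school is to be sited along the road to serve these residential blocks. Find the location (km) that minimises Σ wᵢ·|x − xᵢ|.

For a sum of weighted absolute distances on a line, the optimum is the weighted median (not the mean). Total weight W = 138; half-weight = 69.
Sort by position and accumulate weight:
  km 6 (Zone I, w=50) → cum 50
  km 7 (Zone II, w=30) → cum 80  ≥ 69 → median here
  km 20 (Zone III, w=11) → cum 91
  km 24 (Zone IV, w=10) → cum 101
  km 25 (Zone V, w=30) → cum 131
  km 28 (Zone VI, w=7) → cum 138
Optimal location: km 7.

x = 7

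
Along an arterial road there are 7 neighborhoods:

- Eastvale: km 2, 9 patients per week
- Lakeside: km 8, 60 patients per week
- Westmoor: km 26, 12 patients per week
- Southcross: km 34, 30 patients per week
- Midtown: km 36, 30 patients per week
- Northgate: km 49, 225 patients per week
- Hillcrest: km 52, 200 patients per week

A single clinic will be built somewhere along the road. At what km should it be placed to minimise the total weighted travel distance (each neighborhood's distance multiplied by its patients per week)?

x = 49

For a sum of weighted absolute distances on a line, the optimum is the weighted median (not the mean). Total weight W = 566; half-weight = 283.
Sort by position and accumulate weight:
  km 2 (Eastvale, w=9) → cum 9
  km 8 (Lakeside, w=60) → cum 69
  km 26 (Westmoor, w=12) → cum 81
  km 34 (Southcross, w=30) → cum 111
  km 36 (Midtown, w=30) → cum 141
  km 49 (Northgate, w=225) → cum 366  ≥ 283 → median here
  km 52 (Hillcrest, w=200) → cum 566
Optimal location: km 49.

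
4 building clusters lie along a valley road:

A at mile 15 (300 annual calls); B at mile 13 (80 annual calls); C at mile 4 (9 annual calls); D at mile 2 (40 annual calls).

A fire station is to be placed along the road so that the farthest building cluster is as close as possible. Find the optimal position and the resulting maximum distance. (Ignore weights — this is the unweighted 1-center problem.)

The 1-center on a line is the midpoint of the two extreme points: leftmost at 2, rightmost at 15.
Optimal location = (2 + 15)/2 = 8.5; maximum distance = (15 − 2)/2 = 6.5.

location 8.5, max distance 6.5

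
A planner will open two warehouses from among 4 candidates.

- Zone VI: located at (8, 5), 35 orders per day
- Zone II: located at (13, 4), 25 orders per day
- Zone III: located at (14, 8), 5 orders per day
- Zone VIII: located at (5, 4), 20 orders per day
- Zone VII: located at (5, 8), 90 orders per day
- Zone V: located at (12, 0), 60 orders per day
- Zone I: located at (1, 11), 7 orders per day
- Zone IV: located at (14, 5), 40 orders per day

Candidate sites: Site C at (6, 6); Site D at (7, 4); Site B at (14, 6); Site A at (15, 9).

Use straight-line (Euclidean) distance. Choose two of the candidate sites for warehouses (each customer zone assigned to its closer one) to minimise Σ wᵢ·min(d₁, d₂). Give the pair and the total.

{Site C, Site B}, total 859.1

Evaluate every pair (each demand assigned to the nearer of the two):
  {Site C, Site B}: total = 859.1
  {Site D, Site B}: total = 1041.9
  {Site C, Site A}: total = 1189.5
  {Site C, Site D}: total = 1197.6
  {Site D, Site A}: total = 1247.3
  {Site B, Site A}: total = 1807.0
Best pair: {Site C, Site B} with total 859.1.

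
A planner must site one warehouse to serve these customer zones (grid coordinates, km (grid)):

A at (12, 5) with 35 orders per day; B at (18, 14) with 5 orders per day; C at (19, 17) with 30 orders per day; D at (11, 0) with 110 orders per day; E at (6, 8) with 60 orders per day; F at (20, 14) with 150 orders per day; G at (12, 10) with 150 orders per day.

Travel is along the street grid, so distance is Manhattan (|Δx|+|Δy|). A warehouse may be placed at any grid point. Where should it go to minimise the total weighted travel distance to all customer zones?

Manhattan distance separates: Σwᵢ(|x−xᵢ|+|y−yᵢ|) = Σwᵢ|x−xᵢ| + Σwᵢ|y−yᵢ|, so x and y are optimised independently as 1-D weighted medians.
Total weight W = 540; half = 270.
x-coordinate, sorted with cumulative weight:
  x=6 (E, w=60) cum 60
  x=11 (D, w=110) cum 170
  x=12 (A, w=35) cum 205
  x=12 (G, w=150) cum 355  ← median
  x=18 (B, w=5) cum 360
  x=19 (C, w=30) cum 390
  x=20 (F, w=150) cum 540
⇒ x* = 12
y-coordinate, sorted with cumulative weight:
  y=0 (D, w=110) cum 110
  y=5 (A, w=35) cum 145
  y=8 (E, w=60) cum 205
  y=10 (G, w=150) cum 355  ← median
  y=14 (B, w=5) cum 360
  y=14 (F, w=150) cum 510
  y=17 (C, w=30) cum 540
⇒ y* = 10

(12, 10)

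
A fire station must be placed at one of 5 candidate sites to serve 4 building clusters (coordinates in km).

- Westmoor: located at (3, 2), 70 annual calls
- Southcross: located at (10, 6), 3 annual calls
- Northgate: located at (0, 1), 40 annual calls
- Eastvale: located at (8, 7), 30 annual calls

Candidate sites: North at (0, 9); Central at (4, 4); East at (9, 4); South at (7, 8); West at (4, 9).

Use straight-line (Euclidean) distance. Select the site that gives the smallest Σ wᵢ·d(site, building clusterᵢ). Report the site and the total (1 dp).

Total weighted distance at each candidate:
  North (0, 9): total = 1131.8
  Central (4, 4): total = 525.5
  East (9, 4): total = 923.8
  South (7, 8): total = 954.0
  West (4, 9): total = 1007.0
Minimum is at Central with total 525.5 km.

Central, total 525.5 km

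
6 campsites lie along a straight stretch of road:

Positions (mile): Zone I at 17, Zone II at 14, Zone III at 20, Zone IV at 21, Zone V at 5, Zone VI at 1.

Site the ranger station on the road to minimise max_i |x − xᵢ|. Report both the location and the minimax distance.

The 1-center on a line is the midpoint of the two extreme points: leftmost at 1, rightmost at 21.
Optimal location = (1 + 21)/2 = 11; maximum distance = (21 − 1)/2 = 10.

location 11, max distance 10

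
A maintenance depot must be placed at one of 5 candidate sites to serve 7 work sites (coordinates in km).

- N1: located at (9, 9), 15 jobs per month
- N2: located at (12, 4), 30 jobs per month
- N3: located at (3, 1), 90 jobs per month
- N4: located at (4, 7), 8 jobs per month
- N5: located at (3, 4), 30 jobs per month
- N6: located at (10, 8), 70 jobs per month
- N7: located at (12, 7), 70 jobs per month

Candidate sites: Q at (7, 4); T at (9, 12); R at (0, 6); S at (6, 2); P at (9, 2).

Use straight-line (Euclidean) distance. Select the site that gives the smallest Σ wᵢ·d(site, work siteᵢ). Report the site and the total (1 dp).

Q, total 1592.9 km

Total weighted distance at each candidate:
  Q (7, 4): total = 1592.9
  T (9, 12): total = 2482.4
  R (0, 6): total = 2730.0
  S (6, 2): total = 1791.3
  P (9, 2): total = 1840.9
Minimum is at Q with total 1592.9 km.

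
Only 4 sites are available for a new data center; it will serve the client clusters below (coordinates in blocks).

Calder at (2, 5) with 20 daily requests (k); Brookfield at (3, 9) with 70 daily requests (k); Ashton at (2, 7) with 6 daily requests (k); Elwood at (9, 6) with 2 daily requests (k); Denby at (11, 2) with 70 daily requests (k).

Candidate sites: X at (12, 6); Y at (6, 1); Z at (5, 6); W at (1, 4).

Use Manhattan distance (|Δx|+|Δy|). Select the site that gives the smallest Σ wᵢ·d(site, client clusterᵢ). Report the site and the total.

Total weighted distance at each candidate:
  X (12, 6): total = 1482
  Y (6, 1): total = 1426
  Z (5, 6): total = 1162
  W (1, 4): total = 1414
Minimum is at Z with total 1162 blocks.

Z, total 1162 blocks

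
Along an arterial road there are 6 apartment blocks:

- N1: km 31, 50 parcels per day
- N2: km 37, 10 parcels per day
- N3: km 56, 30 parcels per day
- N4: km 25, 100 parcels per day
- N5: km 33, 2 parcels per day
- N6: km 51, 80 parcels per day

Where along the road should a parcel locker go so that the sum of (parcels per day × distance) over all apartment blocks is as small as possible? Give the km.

For a sum of weighted absolute distances on a line, the optimum is the weighted median (not the mean). Total weight W = 272; half-weight = 136.
Sort by position and accumulate weight:
  km 25 (N4, w=100) → cum 100
  km 31 (N1, w=50) → cum 150  ≥ 136 → median here
  km 33 (N5, w=2) → cum 152
  km 37 (N2, w=10) → cum 162
  km 51 (N6, w=80) → cum 242
  km 56 (N3, w=30) → cum 272
Optimal location: km 31.

x = 31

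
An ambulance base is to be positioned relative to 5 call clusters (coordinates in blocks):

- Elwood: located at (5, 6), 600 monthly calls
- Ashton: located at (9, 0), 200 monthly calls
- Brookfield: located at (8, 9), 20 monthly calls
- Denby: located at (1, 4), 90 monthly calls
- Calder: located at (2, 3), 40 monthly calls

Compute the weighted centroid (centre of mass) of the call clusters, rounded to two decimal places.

The minimiser of Σwᵢ‖p−pᵢ‖² is the weighted centroid p* = (Σwᵢpᵢ)/(Σwᵢ).
Σwᵢ = 950.
Σwᵢxᵢ = 600·5 + 200·9 + 20·8 + 90·1 + 40·2 = 5130.
Σwᵢyᵢ = 600·6 + 200·0 + 20·9 + 90·4 + 40·3 = 4260.
x* = 5130/950 = 5.40, y* = 4260/950 = 4.48.

(5.40, 4.48)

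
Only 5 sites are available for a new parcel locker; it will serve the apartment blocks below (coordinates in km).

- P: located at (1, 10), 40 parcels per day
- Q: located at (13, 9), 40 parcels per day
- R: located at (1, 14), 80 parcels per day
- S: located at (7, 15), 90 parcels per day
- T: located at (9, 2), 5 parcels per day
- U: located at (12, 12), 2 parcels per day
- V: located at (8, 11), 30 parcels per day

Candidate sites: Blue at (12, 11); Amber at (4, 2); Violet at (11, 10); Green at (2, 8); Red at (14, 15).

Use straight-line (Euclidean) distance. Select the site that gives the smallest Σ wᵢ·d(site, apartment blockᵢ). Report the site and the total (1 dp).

Total weighted distance at each candidate:
  Blue (12, 11): total = 2189.1
  Amber (4, 2): total = 3334.2
  Violet (11, 10): total = 2067.9
  Green (2, 8): total = 2061.0
  Red (14, 15): total = 2766.7
Minimum is at Green with total 2061.0 km.

Green, total 2061.0 km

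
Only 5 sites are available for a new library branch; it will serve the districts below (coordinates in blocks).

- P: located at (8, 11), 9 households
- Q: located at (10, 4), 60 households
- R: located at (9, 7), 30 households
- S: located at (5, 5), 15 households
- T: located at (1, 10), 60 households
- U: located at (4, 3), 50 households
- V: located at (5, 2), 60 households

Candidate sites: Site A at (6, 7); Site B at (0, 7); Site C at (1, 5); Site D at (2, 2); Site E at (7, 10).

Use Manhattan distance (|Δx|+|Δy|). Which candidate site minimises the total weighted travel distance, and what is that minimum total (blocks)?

Total weighted distance at each candidate:
  Site A (6, 7): total = 1749
  Site B (0, 7): total = 2503
  Site C (1, 5): total = 2047
  Site D (2, 2): total = 2055
  Site E (7, 10): total = 2273
Minimum is at Site A with total 1749 blocks.

Site A, total 1749 blocks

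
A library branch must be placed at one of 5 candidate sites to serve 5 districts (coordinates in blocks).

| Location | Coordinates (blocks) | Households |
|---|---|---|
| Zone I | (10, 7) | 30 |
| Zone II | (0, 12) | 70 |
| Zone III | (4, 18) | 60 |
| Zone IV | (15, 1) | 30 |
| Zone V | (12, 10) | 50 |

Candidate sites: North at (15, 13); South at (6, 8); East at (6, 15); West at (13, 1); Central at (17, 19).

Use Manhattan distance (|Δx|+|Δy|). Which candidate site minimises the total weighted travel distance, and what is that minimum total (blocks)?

Total weighted distance at each candidate:
  North (15, 13): total = 3070
  South (6, 8): total = 2450
  East (6, 15): total = 2530
  West (13, 1): total = 4070
  Central (17, 19): total = 4390
Minimum is at South with total 2450 blocks.

South, total 2450 blocks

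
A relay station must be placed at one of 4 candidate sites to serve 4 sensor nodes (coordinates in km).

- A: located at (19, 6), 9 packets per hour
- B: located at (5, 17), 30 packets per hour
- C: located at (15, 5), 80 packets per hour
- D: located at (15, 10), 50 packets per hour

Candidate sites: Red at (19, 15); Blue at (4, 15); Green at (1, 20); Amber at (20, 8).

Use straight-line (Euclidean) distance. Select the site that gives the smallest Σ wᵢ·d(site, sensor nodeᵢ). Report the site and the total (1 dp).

Amber, total 1280.6 km

Total weighted distance at each candidate:
  Red (19, 15): total = 1687.0
  Blue (4, 15): total = 2018.0
  Green (1, 20): total = 2856.9
  Amber (20, 8): total = 1280.6
Minimum is at Amber with total 1280.6 km.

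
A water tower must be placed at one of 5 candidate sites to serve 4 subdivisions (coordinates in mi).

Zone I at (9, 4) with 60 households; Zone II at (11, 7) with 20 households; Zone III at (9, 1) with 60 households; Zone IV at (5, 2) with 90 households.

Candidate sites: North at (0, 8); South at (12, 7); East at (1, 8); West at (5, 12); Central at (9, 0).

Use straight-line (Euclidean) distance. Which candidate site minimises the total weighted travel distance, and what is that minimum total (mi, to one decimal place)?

Total weighted distance at each candidate:
  North (0, 8): total = 2198.9
  South (12, 7): total = 1451.3
  East (1, 8): total = 2024.5
  West (5, 12): total = 2295.1
  Central (9, 0): total = 848.1
Minimum is at Central with total 848.1 mi.

Central, total 848.1 mi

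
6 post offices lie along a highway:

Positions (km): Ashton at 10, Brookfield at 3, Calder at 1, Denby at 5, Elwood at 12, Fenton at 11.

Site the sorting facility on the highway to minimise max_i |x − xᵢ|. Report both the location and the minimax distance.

location 6.5, max distance 5.5

The 1-center on a line is the midpoint of the two extreme points: leftmost at 1, rightmost at 12.
Optimal location = (1 + 12)/2 = 6.5; maximum distance = (12 − 1)/2 = 5.5.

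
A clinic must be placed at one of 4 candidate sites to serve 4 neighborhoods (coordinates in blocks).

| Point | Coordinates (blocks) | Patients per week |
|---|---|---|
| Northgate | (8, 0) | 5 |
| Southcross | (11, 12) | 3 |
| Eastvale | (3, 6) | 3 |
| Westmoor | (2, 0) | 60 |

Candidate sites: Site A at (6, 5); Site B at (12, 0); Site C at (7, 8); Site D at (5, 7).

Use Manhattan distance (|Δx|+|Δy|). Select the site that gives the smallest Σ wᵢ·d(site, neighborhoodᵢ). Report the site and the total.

Site A, total 623 blocks

Total weighted distance at each candidate:
  Site A (6, 5): total = 623
  Site B (12, 0): total = 704
  Site C (7, 8): total = 867
  Site D (5, 7): total = 692
Minimum is at Site A with total 623 blocks.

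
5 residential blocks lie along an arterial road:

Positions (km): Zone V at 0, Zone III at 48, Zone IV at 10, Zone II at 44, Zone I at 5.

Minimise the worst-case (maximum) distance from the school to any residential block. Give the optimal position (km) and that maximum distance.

The 1-center on a line is the midpoint of the two extreme points: leftmost at 0, rightmost at 48.
Optimal location = (0 + 48)/2 = 24; maximum distance = (48 − 0)/2 = 24.

location 24, max distance 24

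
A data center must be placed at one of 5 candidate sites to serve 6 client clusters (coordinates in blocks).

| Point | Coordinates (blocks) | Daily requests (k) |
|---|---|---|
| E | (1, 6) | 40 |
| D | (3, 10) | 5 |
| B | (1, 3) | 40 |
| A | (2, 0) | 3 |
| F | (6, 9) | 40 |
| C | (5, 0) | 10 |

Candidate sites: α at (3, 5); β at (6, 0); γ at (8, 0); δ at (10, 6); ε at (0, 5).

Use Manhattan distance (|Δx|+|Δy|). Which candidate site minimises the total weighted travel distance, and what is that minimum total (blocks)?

Total weighted distance at each candidate:
  α (3, 5): total = 673
  β (6, 0): total = 1207
  γ (8, 0): total = 1483
  δ (10, 6): total = 1327
  ε (0, 5): total = 761
Minimum is at α with total 673 blocks.

α, total 673 blocks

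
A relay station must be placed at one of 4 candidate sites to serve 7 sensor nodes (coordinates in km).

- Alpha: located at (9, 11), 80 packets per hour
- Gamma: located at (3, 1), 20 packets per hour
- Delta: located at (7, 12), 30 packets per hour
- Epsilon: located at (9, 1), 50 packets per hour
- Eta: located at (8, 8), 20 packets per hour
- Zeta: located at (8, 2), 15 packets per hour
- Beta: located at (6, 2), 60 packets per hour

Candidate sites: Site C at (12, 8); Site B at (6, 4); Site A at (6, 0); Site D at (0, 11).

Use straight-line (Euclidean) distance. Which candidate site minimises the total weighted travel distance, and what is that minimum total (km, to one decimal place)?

Total weighted distance at each candidate:
  Site C (12, 8): total = 1837.6
  Site B (6, 4): total = 1400.0
  Site A (6, 0): total = 1822.1
  Site D (0, 11): total = 2814.1
Minimum is at Site B with total 1400.0 km.

Site B, total 1400.0 km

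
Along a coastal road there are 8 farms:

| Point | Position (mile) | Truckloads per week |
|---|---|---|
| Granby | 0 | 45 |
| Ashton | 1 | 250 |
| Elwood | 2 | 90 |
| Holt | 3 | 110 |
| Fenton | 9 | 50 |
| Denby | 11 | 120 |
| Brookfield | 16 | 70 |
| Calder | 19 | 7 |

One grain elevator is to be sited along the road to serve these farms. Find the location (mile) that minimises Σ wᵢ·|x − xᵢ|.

x = 2

For a sum of weighted absolute distances on a line, the optimum is the weighted median (not the mean). Total weight W = 742; half-weight = 371.
Sort by position and accumulate weight:
  mile 0 (Granby, w=45) → cum 45
  mile 1 (Ashton, w=250) → cum 295
  mile 2 (Elwood, w=90) → cum 385  ≥ 371 → median here
  mile 3 (Holt, w=110) → cum 495
  mile 9 (Fenton, w=50) → cum 545
  mile 11 (Denby, w=120) → cum 665
  mile 16 (Brookfield, w=70) → cum 735
  mile 19 (Calder, w=7) → cum 742
Optimal location: mile 2.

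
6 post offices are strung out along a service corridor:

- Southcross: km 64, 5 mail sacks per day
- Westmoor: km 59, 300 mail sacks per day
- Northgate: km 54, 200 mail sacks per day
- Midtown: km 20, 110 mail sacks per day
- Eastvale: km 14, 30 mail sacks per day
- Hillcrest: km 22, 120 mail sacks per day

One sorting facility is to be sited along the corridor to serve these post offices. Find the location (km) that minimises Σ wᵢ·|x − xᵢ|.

x = 54

For a sum of weighted absolute distances on a line, the optimum is the weighted median (not the mean). Total weight W = 765; half-weight = 382.5.
Sort by position and accumulate weight:
  km 14 (Eastvale, w=30) → cum 30
  km 20 (Midtown, w=110) → cum 140
  km 22 (Hillcrest, w=120) → cum 260
  km 54 (Northgate, w=200) → cum 460  ≥ 382.5 → median here
  km 59 (Westmoor, w=300) → cum 760
  km 64 (Southcross, w=5) → cum 765
Optimal location: km 54.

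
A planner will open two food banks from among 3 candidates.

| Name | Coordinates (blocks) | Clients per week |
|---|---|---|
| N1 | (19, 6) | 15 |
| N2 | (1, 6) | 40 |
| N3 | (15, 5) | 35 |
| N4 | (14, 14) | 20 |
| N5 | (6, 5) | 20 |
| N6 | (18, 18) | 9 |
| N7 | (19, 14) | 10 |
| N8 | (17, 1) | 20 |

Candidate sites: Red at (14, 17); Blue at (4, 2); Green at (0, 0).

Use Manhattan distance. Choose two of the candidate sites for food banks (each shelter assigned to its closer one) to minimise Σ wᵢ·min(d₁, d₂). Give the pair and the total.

Evaluate every pair (each demand assigned to the nearer of the two):
  {Red, Blue}: total = 1540
  {Red, Green}: total = 1740
  {Blue, Green}: total = 2415
Best pair: {Red, Blue} with total 1540.

{Red, Blue}, total 1540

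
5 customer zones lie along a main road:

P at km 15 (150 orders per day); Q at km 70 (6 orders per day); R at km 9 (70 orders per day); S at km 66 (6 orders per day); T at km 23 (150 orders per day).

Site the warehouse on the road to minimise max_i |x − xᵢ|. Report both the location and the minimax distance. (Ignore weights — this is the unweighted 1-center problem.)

The 1-center on a line is the midpoint of the two extreme points: leftmost at 9, rightmost at 70.
Optimal location = (9 + 70)/2 = 39.5; maximum distance = (70 − 9)/2 = 30.5.

location 39.5, max distance 30.5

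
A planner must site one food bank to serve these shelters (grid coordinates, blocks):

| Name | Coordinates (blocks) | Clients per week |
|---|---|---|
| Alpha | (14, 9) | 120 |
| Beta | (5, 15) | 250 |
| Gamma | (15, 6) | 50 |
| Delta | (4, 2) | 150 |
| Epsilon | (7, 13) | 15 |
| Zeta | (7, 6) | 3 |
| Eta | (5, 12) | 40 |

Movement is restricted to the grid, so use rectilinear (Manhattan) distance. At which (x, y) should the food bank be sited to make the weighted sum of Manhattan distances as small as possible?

Manhattan distance separates: Σwᵢ(|x−xᵢ|+|y−yᵢ|) = Σwᵢ|x−xᵢ| + Σwᵢ|y−yᵢ|, so x and y are optimised independently as 1-D weighted medians.
Total weight W = 628; half = 314.
x-coordinate, sorted with cumulative weight:
  x=4 (Delta, w=150) cum 150
  x=5 (Beta, w=250) cum 400  ← median
  x=5 (Eta, w=40) cum 440
  x=7 (Epsilon, w=15) cum 455
  x=7 (Zeta, w=3) cum 458
  x=14 (Alpha, w=120) cum 578
  x=15 (Gamma, w=50) cum 628
⇒ x* = 5
y-coordinate, sorted with cumulative weight:
  y=2 (Delta, w=150) cum 150
  y=6 (Gamma, w=50) cum 200
  y=6 (Zeta, w=3) cum 203
  y=9 (Alpha, w=120) cum 323  ← median
  y=12 (Eta, w=40) cum 363
  y=13 (Epsilon, w=15) cum 378
  y=15 (Beta, w=250) cum 628
⇒ y* = 9

(5, 9)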